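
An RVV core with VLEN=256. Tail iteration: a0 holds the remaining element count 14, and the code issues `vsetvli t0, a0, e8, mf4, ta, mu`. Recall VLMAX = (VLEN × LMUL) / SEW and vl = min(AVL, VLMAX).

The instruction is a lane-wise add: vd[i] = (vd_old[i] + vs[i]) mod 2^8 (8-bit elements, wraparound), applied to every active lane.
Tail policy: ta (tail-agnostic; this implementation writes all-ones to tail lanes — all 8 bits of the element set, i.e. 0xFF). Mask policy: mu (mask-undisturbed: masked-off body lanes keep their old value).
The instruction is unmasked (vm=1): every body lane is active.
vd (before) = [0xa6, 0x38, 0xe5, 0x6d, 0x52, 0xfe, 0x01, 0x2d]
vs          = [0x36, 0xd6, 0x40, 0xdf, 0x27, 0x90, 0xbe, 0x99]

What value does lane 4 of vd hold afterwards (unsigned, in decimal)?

VLMAX = VLEN×LMUL/SEW = 256×1/4/8 = 8
vl ← min(14, 8) = 8
  i=0: add(0xa6,0x36) → 220
  i=1: add(0x38,0xd6) → 14
  i=2: add(0xe5,0x40) → 37
  i=3: add(0x6d,0xdf) → 76
  i=4: add(0x52,0x27) → 121
  i=5: add(0xfe,0x90) → 142
  i=6: add(0x01,0xbe) → 191
  i=7: add(0x2d,0x99) → 198

vd[4] = 121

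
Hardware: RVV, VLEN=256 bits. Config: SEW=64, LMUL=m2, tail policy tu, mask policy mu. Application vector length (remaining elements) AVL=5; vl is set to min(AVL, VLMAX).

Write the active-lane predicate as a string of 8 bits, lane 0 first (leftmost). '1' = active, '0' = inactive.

predicate = 11111000

VLMAX = (256 × 2) / 64 = 8 lanes
vl = min(AVL, VLMAX) = min(5, 8) = 5
bits (lane 0 leftmost): 11111000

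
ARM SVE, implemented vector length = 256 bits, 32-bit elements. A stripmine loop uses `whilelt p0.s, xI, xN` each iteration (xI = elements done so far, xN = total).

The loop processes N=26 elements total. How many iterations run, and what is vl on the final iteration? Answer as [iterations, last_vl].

register lanes = 256/32 = 8
iterations = ceil(26/8) = 4; final-pass vl = 2

[iterations, last_vl] = [4, 2]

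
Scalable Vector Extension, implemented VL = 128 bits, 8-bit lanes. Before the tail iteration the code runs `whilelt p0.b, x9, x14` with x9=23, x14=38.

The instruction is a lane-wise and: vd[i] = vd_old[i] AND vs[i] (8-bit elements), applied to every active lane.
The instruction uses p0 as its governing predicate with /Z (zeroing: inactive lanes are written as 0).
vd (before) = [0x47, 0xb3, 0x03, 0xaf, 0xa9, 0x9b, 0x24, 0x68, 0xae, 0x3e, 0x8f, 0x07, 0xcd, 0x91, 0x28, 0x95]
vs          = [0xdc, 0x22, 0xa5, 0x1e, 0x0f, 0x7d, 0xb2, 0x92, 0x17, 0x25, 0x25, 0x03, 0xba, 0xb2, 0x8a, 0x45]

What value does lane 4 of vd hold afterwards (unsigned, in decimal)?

128-bit reg / 8-bit elem → 16 lanes
active while 23+j < 38, i.e. j ∈ [0,15) capped at 16 ⇒ 15
lane  0: and(0x47,0xdc) ⇒ 0x44
lane  1: and(0xb3,0x22) ⇒ 0x22
lane  2: and(0x03,0xa5) ⇒ 0x01
lane  3: and(0xaf,0x1e) ⇒ 0x0e
lane  4: and(0xa9,0x0f) ⇒ 0x09
lane  5: and(0x9b,0x7d) ⇒ 0x19
lane  6: and(0x24,0xb2) ⇒ 0x20
lane  7: and(0x68,0x92) ⇒ 0x00
lane  8: and(0xae,0x17) ⇒ 0x06
lane  9: and(0x3e,0x25) ⇒ 0x24
lane 10: and(0x8f,0x25) ⇒ 0x05
lane 11: and(0x07,0x03) ⇒ 0x03
lane 12: and(0xcd,0xba) ⇒ 0x88
lane 13: and(0x91,0xb2) ⇒ 0x90
lane 14: and(0x28,0x8a) ⇒ 0x08
lane 15: tail/zero ⇒ 0x00

vd[4] = 9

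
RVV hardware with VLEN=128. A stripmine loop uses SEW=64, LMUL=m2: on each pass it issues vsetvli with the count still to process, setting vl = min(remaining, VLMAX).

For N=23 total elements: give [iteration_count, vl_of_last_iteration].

[iterations, last_vl] = [6, 3]

lanes per group: 128·2/64 = 4
23 elements at 4/iter → 6 passes, remainder 3 on the last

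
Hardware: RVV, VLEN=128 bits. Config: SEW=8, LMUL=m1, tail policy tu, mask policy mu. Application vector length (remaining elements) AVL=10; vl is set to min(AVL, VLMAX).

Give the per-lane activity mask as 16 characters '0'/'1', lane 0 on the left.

lanes per group: 128·1/8 = 16
vl = min(AVL, VLMAX) = min(10, 16) = 10
bits (lane 0 leftmost): 1111111111000000

predicate = 1111111111000000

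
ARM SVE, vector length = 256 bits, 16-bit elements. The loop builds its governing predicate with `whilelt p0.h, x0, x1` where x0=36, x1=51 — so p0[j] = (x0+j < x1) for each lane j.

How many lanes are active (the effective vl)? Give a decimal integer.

lane count: 256 div 16 = 16
whilelt: lane j active iff 36+j < 51 → j < 15 → 15 active

vl = 15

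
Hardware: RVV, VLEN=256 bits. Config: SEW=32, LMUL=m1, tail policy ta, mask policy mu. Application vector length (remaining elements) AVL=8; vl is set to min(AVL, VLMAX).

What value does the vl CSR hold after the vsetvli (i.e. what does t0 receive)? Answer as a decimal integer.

VLMAX = VLEN×LMUL/SEW = 256×1/32 = 8
vl ← min(8, 8) = 8

vl = 8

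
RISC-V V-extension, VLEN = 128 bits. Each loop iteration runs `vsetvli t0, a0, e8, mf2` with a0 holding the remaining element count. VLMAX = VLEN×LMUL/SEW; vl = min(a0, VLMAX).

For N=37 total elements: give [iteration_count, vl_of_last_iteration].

[iterations, last_vl] = [5, 5]

VLMAX = VLEN×LMUL/SEW = 128×1/2/8 = 8
37 elements at 8/iter → 5 passes, remainder 5 on the last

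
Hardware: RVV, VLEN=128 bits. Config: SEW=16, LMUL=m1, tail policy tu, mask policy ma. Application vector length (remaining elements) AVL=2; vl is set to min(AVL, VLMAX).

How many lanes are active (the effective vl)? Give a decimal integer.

vl = 2

VLMAX = VLEN×LMUL/SEW = 128×1/16 = 8
AVL=2 ≤ VLMAX=8, so vl = 2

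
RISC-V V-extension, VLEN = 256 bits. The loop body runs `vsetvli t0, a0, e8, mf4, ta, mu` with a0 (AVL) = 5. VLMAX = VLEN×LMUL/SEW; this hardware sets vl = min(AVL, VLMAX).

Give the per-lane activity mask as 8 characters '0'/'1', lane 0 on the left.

predicate = 11111000

lanes per group: 256·1/4/8 = 8
vl = min(AVL, VLMAX) = min(5, 8) = 5
bits (lane 0 leftmost): 11111000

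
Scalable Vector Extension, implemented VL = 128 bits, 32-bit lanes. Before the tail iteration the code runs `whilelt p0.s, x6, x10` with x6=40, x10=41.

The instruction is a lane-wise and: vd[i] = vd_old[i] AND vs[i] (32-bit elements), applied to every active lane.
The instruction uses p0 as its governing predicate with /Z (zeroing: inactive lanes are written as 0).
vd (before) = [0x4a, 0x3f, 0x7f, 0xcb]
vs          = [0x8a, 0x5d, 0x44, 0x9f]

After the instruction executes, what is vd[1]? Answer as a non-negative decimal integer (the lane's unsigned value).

vd[1] = 0

register lanes = 128/32 = 4
whilelt: lane j active iff 40+j < 41 → j < 1 → 1 active
lane  0: and(0x4a,0x8a) ⇒ 0x0a
lane  1: tail/zero ⇒ 0x00
lane  2: tail/zero ⇒ 0x00
lane  3: tail/zero ⇒ 0x00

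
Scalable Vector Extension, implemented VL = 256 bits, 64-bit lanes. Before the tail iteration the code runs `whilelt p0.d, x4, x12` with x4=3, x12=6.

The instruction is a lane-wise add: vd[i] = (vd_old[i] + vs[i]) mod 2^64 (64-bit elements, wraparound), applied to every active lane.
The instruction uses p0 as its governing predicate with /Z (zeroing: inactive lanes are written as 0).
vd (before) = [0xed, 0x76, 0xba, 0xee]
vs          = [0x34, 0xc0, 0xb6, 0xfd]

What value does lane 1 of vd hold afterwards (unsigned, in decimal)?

256-bit reg / 64-bit elem → 4 lanes
whilelt: lane j active iff 3+j < 6 → j < 3 → 3 active
vd[0] add(0xed,0x34) -> 0x121
vd[1] add(0x76,0xc0) -> 0x136
vd[2] add(0xba,0xb6) -> 0x170
vd[3] tail/zero -> 0x00

vd[1] = 310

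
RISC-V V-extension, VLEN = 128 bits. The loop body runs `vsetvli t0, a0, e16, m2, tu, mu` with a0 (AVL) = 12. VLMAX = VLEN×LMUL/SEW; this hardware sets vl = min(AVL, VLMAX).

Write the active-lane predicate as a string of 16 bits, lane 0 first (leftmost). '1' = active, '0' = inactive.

predicate = 1111111111110000

VLMAX = VLEN×LMUL/SEW = 128×2/16 = 16
vl = min(AVL, VLMAX) = min(12, 16) = 12
bits (lane 0 leftmost): 1111111111110000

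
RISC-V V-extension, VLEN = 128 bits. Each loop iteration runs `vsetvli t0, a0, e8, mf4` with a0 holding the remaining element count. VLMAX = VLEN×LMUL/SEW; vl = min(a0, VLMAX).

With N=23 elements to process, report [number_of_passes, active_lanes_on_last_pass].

[iterations, last_vl] = [6, 3]

lanes per group: 128·1/4/8 = 4
23 elements at 4/iter → 6 passes, remainder 3 on the last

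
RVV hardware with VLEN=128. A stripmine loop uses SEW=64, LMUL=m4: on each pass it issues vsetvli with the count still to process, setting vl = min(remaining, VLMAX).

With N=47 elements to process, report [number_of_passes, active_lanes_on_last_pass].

[iterations, last_vl] = [6, 7]

lanes per group: 128·4/64 = 8
iterations = ceil(47/8) = 6; final-pass vl = 7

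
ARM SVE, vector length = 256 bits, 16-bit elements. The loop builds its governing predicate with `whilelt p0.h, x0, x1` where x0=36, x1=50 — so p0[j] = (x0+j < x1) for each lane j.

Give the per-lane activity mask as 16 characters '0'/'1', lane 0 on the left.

256-bit reg / 16-bit elem → 16 lanes
active while 36+j < 50, i.e. j ∈ [0,14) capped at 16 ⇒ 14
bits (lane 0 leftmost): 1111111111111100

predicate = 1111111111111100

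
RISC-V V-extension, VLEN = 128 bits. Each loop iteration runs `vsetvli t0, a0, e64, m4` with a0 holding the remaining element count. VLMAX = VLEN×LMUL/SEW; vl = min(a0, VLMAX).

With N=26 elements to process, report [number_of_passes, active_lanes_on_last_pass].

[iterations, last_vl] = [4, 2]

lanes per group: 128·4/64 = 8
N=26: ⌈26/8⌉ = 4 iters; last vl = 26 − 3×8 = 2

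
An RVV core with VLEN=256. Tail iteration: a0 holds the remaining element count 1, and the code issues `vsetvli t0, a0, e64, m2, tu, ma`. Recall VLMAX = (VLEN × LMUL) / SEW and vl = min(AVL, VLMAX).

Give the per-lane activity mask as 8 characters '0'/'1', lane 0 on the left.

VLMAX = VLEN×LMUL/SEW = 256×2/64 = 8
AVL=1 ≤ VLMAX=8, so vl = 1
bits (lane 0 leftmost): 10000000

predicate = 10000000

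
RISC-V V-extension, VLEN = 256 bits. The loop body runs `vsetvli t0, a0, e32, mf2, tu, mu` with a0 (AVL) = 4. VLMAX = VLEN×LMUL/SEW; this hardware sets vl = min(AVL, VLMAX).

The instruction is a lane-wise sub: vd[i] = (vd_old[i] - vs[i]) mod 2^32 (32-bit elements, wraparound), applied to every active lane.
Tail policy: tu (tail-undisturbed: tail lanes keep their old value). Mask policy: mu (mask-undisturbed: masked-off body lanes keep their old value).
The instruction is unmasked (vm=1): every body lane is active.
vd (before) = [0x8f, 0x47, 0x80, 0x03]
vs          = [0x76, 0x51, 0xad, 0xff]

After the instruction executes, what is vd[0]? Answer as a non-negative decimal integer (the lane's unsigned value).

VLMAX = VLEN×LMUL/SEW = 256×1/2/32 = 4
vl = min(AVL, VLMAX) = min(4, 4) = 4
lane  0: sub(0x8f,0x76) ⇒ 0x19
lane  1: sub(0x47,0x51) ⇒ 0xfffffff6
lane  2: sub(0x80,0xad) ⇒ 0xffffffd3
lane  3: sub(0x03,0xff) ⇒ 0xffffff04

vd[0] = 25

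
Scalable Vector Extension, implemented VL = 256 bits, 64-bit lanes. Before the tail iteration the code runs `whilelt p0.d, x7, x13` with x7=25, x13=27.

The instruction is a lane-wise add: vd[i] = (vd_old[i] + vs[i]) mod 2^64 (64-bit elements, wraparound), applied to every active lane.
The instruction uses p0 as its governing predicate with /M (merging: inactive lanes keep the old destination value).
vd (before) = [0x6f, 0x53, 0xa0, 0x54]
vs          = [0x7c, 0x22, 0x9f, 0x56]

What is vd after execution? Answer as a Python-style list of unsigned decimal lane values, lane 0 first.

register lanes = 256/64 = 4
p0[j] = (25+j < 27); true for j=0..1 → 2 lanes set
vd[0] add(0x6f,0x7c) -> 0xeb
vd[1] add(0x53,0x22) -> 0x75
vd[2] tail/keep -> 0xa0
vd[3] tail/keep -> 0x54

vd = [235, 117, 160, 84]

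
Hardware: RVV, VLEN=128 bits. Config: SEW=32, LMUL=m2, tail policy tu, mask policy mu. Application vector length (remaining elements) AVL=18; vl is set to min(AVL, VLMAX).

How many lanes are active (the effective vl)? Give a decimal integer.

VLMAX = (128 × 2) / 32 = 8 lanes
vl = min(AVL, VLMAX) = min(18, 8) = 8

vl = 8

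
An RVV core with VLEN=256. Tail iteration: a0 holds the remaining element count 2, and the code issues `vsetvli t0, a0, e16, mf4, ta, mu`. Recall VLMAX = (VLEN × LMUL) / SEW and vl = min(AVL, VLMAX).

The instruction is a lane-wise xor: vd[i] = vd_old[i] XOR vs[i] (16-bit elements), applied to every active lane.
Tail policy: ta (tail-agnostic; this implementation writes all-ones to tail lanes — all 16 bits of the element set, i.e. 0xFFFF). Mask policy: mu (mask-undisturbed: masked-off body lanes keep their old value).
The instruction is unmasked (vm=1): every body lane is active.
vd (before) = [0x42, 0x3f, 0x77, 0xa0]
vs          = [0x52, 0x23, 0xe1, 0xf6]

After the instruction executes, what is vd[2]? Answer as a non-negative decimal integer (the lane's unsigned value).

lanes per group: 256·1/4/16 = 4
vl ← min(2, 4) = 2
vd[0] xor(0x42,0x52) -> 0x10
vd[1] xor(0x3f,0x23) -> 0x1c
vd[2] tail/ones -> 0xffff
vd[3] tail/ones -> 0xffff

vd[2] = 65535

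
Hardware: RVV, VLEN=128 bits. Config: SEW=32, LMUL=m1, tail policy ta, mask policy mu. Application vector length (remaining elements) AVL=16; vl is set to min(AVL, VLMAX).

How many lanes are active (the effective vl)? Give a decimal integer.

VLMAX = VLEN×LMUL/SEW = 128×1/32 = 4
AVL=16 > VLMAX=4, so vl = 4

vl = 4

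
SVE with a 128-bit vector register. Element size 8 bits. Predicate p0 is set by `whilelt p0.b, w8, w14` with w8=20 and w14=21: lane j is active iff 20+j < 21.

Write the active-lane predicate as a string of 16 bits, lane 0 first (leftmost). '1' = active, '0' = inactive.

predicate = 1000000000000000

lane count: 128 div 8 = 16
active while 20+j < 21, i.e. j ∈ [0,1) capped at 16 ⇒ 1
bits (lane 0 leftmost): 1000000000000000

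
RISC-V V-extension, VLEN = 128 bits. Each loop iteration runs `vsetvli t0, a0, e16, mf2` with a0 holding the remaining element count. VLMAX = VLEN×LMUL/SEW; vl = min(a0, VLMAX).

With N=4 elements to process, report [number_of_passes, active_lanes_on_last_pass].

VLMAX = VLEN×LMUL/SEW = 128×1/2/16 = 4
N=4: ⌈4/4⌉ = 1 iters; last vl = 4 − 0×4 = 4

[iterations, last_vl] = [1, 4]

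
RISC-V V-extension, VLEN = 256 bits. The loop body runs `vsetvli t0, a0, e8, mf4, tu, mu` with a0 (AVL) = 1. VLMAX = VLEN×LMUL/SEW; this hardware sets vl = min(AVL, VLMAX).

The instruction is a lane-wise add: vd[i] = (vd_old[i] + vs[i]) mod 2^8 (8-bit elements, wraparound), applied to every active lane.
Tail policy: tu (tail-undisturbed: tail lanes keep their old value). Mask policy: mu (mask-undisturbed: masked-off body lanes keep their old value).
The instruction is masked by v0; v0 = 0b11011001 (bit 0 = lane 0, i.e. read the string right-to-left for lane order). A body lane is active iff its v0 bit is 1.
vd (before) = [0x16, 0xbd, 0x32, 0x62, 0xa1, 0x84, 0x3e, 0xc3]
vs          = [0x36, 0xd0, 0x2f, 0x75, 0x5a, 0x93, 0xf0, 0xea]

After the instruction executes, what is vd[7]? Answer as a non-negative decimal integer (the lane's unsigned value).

vd[7] = 195

VLMAX = (256 × 1/4) / 8 = 8 lanes
vl = min(AVL, VLMAX) = min(1, 8) = 1
vd[0] add(0x16,0x36) -> 0x4c
vd[1] tail/keep -> 0xbd
vd[2] tail/keep -> 0x32
vd[3] tail/keep -> 0x62
vd[4] tail/keep -> 0xa1
vd[5] tail/keep -> 0x84
vd[6] tail/keep -> 0x3e
vd[7] tail/keep -> 0xc3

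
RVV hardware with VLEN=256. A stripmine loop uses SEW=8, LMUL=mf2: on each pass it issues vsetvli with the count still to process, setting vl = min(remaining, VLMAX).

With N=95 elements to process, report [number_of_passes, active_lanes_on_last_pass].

VLMAX = (256 × 1/2) / 8 = 16 lanes
iterations = ceil(95/16) = 6; final-pass vl = 15

[iterations, last_vl] = [6, 15]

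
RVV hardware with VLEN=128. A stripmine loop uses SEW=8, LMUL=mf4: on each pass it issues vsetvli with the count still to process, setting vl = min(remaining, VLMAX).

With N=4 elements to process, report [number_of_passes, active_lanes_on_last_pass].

[iterations, last_vl] = [1, 4]

VLMAX = VLEN×LMUL/SEW = 128×1/4/8 = 4
N=4: ⌈4/4⌉ = 1 iters; last vl = 4 − 0×4 = 4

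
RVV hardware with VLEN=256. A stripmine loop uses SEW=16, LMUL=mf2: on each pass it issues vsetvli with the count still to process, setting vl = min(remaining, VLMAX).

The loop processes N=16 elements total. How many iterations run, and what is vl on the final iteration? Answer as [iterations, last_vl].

lanes per group: 256·1/2/16 = 8
N=16: ⌈16/8⌉ = 2 iters; last vl = 16 − 1×8 = 8

[iterations, last_vl] = [2, 8]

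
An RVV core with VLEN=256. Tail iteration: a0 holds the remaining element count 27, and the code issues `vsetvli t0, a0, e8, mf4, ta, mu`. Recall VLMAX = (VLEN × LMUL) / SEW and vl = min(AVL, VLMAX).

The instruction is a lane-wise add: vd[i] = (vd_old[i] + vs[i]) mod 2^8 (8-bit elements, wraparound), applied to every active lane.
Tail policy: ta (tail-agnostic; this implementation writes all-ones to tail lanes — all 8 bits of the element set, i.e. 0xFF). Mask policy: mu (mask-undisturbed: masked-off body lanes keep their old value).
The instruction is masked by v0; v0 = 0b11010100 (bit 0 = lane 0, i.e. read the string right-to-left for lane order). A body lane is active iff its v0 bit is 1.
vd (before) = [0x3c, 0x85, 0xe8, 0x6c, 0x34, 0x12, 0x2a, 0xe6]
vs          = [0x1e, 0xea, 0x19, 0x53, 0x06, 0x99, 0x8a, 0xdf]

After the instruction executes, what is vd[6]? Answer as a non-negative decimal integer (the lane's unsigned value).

VLMAX = (256 × 1/4) / 8 = 8 lanes
AVL=27 > VLMAX=8, so vl = 8
  i=0: mask-off/keep → 60
  i=1: mask-off/keep → 133
  i=2: add(0xe8,0x19) → 1
  i=3: mask-off/keep → 108
  i=4: add(0x34,0x06) → 58
  i=5: mask-off/keep → 18
  i=6: add(0x2a,0x8a) → 180
  i=7: add(0xe6,0xdf) → 197

vd[6] = 180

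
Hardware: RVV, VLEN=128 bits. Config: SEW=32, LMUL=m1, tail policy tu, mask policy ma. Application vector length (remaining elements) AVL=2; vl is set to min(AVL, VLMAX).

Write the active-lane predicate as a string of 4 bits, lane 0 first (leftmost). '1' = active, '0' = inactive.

VLMAX = (128 × 1) / 32 = 4 lanes
vl = min(AVL, VLMAX) = min(2, 4) = 2
bits (lane 0 leftmost): 1100

predicate = 1100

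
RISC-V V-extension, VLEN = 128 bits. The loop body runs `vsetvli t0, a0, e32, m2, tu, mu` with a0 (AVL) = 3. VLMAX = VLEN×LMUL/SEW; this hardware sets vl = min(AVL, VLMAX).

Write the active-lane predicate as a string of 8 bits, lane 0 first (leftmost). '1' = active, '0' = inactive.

predicate = 11100000

VLMAX = VLEN×LMUL/SEW = 128×2/32 = 8
vl ← min(3, 8) = 3
bits (lane 0 leftmost): 11100000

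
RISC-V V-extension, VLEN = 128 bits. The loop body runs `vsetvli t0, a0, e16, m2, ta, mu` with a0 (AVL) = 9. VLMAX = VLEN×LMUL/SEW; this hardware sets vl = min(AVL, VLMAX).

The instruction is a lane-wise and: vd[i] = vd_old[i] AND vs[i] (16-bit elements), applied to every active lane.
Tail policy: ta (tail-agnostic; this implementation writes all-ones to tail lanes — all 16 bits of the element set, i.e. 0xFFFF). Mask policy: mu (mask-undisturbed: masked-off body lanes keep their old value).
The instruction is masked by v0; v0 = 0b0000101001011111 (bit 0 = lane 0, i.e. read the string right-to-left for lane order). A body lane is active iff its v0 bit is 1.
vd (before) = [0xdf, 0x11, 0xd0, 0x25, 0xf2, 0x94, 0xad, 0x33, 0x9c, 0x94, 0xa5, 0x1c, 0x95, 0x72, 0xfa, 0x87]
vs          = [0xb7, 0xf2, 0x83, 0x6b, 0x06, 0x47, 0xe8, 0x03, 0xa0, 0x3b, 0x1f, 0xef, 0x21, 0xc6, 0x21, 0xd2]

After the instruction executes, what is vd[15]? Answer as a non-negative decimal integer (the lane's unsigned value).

VLMAX = (128 × 2) / 16 = 16 lanes
vl = min(AVL, VLMAX) = min(9, 16) = 9
[0] and(0xdf,0xb7) = 0x97
[1] and(0x11,0xf2) = 0x10
[2] and(0xd0,0x83) = 0x80
[3] and(0x25,0x6b) = 0x21
[4] and(0xf2,0x06) = 0x02
[5] mask-off/keep = 0x94
[6] and(0xad,0xe8) = 0xa8
[7] mask-off/keep = 0x33
[8] mask-off/keep = 0x9c
[9] tail/ones = 0xffff
[10] tail/ones = 0xffff
[11] tail/ones = 0xffff
[12] tail/ones = 0xffff
[13] tail/ones = 0xffff
[14] tail/ones = 0xffff
[15] tail/ones = 0xffff

vd[15] = 65535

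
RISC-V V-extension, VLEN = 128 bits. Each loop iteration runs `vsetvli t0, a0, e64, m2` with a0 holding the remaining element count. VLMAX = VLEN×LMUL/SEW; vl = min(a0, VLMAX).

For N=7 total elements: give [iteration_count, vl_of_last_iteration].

lanes per group: 128·2/64 = 4
N=7: ⌈7/4⌉ = 2 iters; last vl = 7 − 1×4 = 3

[iterations, last_vl] = [2, 3]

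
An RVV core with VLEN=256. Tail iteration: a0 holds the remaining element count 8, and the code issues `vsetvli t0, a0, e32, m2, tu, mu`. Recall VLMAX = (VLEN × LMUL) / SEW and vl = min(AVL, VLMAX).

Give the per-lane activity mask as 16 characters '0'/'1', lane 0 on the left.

predicate = 1111111100000000

VLMAX = (256 × 2) / 32 = 16 lanes
vl ← min(8, 16) = 8
bits (lane 0 leftmost): 1111111100000000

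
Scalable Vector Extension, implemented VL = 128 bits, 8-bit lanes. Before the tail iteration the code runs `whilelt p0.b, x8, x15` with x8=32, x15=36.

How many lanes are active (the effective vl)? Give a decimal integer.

128-bit reg / 8-bit elem → 16 lanes
whilelt: lane j active iff 32+j < 36 → j < 4 → 4 active

vl = 4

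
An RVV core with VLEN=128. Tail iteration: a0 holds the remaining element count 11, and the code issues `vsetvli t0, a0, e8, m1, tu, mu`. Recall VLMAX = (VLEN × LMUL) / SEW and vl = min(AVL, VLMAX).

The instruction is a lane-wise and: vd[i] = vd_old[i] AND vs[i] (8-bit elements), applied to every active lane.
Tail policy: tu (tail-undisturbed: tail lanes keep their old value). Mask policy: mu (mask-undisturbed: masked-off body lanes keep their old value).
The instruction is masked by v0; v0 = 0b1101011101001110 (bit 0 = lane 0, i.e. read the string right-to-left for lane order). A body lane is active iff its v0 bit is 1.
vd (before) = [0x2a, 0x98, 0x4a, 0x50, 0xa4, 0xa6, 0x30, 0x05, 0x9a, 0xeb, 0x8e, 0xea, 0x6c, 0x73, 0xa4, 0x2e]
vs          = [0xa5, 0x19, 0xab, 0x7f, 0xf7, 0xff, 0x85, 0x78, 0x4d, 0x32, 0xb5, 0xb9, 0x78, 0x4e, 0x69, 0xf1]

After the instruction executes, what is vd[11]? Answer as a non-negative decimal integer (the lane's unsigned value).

vd[11] = 234

lanes per group: 128·1/8 = 16
vl = min(AVL, VLMAX) = min(11, 16) = 11
  i=0: mask-off/keep → 42
  i=1: and(0x98,0x19) → 24
  i=2: and(0x4a,0xab) → 10
  i=3: and(0x50,0x7f) → 80
  i=4: mask-off/keep → 164
  i=5: mask-off/keep → 166
  i=6: and(0x30,0x85) → 0
  i=7: mask-off/keep → 5
  i=8: and(0x9a,0x4d) → 8
  i=9: and(0xeb,0x32) → 34
  i=10: and(0x8e,0xb5) → 132
  i=11: tail/keep → 234
  i=12: tail/keep → 108
  i=13: tail/keep → 115
  i=14: tail/keep → 164
  i=15: tail/keep → 46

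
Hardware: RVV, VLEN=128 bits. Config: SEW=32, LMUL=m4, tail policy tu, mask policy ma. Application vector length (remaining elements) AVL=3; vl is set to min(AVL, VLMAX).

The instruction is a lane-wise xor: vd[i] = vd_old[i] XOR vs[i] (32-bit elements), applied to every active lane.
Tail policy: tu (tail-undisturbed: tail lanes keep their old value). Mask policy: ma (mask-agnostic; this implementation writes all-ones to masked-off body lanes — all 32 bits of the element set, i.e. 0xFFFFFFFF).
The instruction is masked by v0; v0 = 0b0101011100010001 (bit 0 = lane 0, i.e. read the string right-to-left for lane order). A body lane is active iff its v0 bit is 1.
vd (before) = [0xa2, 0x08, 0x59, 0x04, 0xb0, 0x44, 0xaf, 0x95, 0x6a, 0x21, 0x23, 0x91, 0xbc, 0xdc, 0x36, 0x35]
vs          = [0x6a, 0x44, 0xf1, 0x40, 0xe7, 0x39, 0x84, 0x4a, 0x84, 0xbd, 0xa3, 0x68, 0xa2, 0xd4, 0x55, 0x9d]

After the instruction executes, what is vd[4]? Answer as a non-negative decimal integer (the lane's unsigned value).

VLMAX = VLEN×LMUL/SEW = 128×4/32 = 16
AVL=3 ≤ VLMAX=16, so vl = 3
vd[0] xor(0xa2,0x6a) -> 0xc8
vd[1] mask-off/ones -> 0xffffffff
vd[2] mask-off/ones -> 0xffffffff
vd[3] tail/keep -> 0x04
vd[4] tail/keep -> 0xb0
vd[5] tail/keep -> 0x44
vd[6] tail/keep -> 0xaf
vd[7] tail/keep -> 0x95
vd[8] tail/keep -> 0x6a
vd[9] tail/keep -> 0x21
vd[10] tail/keep -> 0x23
vd[11] tail/keep -> 0x91
vd[12] tail/keep -> 0xbc
vd[13] tail/keep -> 0xdc
vd[14] tail/keep -> 0x36
vd[15] tail/keep -> 0x35

vd[4] = 176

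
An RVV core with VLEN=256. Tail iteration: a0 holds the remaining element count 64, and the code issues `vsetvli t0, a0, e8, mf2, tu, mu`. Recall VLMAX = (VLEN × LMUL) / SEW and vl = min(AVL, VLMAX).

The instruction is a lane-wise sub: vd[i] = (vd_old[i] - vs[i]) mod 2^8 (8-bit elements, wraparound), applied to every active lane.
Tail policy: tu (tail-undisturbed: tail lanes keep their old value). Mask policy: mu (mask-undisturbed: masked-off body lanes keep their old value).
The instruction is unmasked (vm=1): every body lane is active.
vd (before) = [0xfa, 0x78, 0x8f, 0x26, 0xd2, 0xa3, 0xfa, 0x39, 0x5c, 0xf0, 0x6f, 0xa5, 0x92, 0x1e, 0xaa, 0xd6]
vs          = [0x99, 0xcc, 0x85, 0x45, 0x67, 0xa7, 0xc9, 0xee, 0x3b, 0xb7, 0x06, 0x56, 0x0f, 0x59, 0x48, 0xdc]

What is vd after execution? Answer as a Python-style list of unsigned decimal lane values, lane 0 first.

VLMAX = (256 × 1/2) / 8 = 16 lanes
vl ← min(64, 16) = 16
[0] sub(0xfa,0x99) = 0x61
[1] sub(0x78,0xcc) = 0xac
[2] sub(0x8f,0x85) = 0x0a
[3] sub(0x26,0x45) = 0xe1
[4] sub(0xd2,0x67) = 0x6b
[5] sub(0xa3,0xa7) = 0xfc
[6] sub(0xfa,0xc9) = 0x31
[7] sub(0x39,0xee) = 0x4b
[8] sub(0x5c,0x3b) = 0x21
[9] sub(0xf0,0xb7) = 0x39
[10] sub(0x6f,0x06) = 0x69
[11] sub(0xa5,0x56) = 0x4f
[12] sub(0x92,0x0f) = 0x83
[13] sub(0x1e,0x59) = 0xc5
[14] sub(0xaa,0x48) = 0x62
[15] sub(0xd6,0xdc) = 0xfa

vd = [97, 172, 10, 225, 107, 252, 49, 75, 33, 57, 105, 79, 131, 197, 98, 250]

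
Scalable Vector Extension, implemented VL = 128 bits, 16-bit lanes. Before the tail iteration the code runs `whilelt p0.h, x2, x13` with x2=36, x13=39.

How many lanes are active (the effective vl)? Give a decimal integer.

lane count: 128 div 16 = 8
active while 36+j < 39, i.e. j ∈ [0,3) capped at 8 ⇒ 3

vl = 3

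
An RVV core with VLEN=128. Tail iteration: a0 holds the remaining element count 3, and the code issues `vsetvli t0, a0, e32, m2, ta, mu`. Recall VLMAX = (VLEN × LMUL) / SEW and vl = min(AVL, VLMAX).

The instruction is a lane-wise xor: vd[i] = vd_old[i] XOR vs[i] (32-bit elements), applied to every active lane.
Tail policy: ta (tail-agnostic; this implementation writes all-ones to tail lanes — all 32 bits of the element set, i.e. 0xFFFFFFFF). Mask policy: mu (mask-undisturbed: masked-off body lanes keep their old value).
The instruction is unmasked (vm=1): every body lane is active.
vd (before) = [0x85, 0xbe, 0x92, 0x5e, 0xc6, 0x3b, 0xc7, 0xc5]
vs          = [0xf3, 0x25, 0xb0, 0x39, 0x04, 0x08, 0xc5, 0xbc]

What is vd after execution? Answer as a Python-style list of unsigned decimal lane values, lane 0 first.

vd = [118, 155, 34, 4294967295, 4294967295, 4294967295, 4294967295, 4294967295]

VLMAX = (128 × 2) / 32 = 8 lanes
vl ← min(3, 8) = 3
vd[0] xor(0x85,0xf3) -> 0x76
vd[1] xor(0xbe,0x25) -> 0x9b
vd[2] xor(0x92,0xb0) -> 0x22
vd[3] tail/ones -> 0xffffffff
vd[4] tail/ones -> 0xffffffff
vd[5] tail/ones -> 0xffffffff
vd[6] tail/ones -> 0xffffffff
vd[7] tail/ones -> 0xffffffff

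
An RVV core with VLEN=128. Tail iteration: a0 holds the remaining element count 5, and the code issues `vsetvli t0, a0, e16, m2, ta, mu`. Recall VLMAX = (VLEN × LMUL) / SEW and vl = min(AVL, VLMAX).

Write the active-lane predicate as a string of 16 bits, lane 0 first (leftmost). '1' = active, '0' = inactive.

predicate = 1111100000000000

lanes per group: 128·2/16 = 16
vl = min(AVL, VLMAX) = min(5, 16) = 5
bits (lane 0 leftmost): 1111100000000000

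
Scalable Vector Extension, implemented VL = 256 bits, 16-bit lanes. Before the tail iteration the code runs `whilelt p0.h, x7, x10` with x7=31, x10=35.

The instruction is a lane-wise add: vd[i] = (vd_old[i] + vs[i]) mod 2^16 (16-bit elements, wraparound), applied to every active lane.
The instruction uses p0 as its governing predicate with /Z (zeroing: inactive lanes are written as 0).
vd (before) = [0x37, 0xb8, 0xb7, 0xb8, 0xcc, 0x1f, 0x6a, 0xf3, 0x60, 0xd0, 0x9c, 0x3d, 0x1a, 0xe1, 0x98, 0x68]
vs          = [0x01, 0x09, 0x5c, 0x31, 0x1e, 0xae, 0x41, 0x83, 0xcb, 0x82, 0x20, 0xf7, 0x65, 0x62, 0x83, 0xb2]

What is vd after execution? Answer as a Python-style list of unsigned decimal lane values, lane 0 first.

256-bit reg / 16-bit elem → 16 lanes
active while 31+j < 35, i.e. j ∈ [0,4) capped at 16 ⇒ 4
  i=0: add(0x37,0x01) → 56
  i=1: add(0xb8,0x09) → 193
  i=2: add(0xb7,0x5c) → 275
  i=3: add(0xb8,0x31) → 233
  i=4: tail/zero → 0
  i=5: tail/zero → 0
  i=6: tail/zero → 0
  i=7: tail/zero → 0
  i=8: tail/zero → 0
  i=9: tail/zero → 0
  i=10: tail/zero → 0
  i=11: tail/zero → 0
  i=12: tail/zero → 0
  i=13: tail/zero → 0
  i=14: tail/zero → 0
  i=15: tail/zero → 0

vd = [56, 193, 275, 233, 0, 0, 0, 0, 0, 0, 0, 0, 0, 0, 0, 0]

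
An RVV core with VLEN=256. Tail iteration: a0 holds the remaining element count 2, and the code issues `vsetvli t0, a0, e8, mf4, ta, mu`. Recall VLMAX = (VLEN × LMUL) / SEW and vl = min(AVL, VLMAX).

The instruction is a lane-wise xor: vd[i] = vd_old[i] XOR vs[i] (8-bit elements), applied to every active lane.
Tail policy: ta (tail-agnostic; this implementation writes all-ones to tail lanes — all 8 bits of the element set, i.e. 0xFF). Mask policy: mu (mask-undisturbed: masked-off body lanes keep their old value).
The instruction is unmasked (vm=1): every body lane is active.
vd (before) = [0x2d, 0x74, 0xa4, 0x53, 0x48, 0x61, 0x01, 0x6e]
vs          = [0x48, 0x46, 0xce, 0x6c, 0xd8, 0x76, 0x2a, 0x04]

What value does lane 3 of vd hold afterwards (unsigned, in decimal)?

VLMAX = (256 × 1/4) / 8 = 8 lanes
vl = min(AVL, VLMAX) = min(2, 8) = 2
vd[0] xor(0x2d,0x48) -> 0x65
vd[1] xor(0x74,0x46) -> 0x32
vd[2] tail/ones -> 0xff
vd[3] tail/ones -> 0xff
vd[4] tail/ones -> 0xff
vd[5] tail/ones -> 0xff
vd[6] tail/ones -> 0xff
vd[7] tail/ones -> 0xff

vd[3] = 255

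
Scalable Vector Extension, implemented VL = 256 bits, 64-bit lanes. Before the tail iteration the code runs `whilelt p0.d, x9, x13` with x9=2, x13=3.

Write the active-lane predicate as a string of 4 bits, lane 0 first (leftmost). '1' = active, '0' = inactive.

predicate = 1000

register lanes = 256/64 = 4
p0[j] = (2+j < 3); true for j=0..0 → 1 lanes set
bits (lane 0 leftmost): 1000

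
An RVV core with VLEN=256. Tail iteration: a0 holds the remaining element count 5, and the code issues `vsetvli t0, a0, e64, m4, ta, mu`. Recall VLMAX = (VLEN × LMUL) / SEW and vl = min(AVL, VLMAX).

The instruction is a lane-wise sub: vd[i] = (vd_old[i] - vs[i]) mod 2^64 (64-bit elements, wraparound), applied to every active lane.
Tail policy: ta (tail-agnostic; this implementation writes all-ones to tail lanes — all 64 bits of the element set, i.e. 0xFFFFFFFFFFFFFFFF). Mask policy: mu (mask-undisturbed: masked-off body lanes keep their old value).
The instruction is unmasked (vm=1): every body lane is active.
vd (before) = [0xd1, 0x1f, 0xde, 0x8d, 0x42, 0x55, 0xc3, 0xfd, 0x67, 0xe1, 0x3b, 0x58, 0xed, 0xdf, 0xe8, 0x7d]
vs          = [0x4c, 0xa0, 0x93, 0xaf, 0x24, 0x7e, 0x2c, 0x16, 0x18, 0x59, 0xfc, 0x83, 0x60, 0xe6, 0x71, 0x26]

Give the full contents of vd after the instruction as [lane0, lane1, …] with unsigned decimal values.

lanes per group: 256·4/64 = 16
vl ← min(5, 16) = 5
lane  0: sub(0xd1,0x4c) ⇒ 0x85
lane  1: sub(0x1f,0xa0) ⇒ 0xffffffffffffff7f
lane  2: sub(0xde,0x93) ⇒ 0x4b
lane  3: sub(0x8d,0xaf) ⇒ 0xffffffffffffffde
lane  4: sub(0x42,0x24) ⇒ 0x1e
lane  5: tail/ones ⇒ 0xffffffffffffffff
lane  6: tail/ones ⇒ 0xffffffffffffffff
lane  7: tail/ones ⇒ 0xffffffffffffffff
lane  8: tail/ones ⇒ 0xffffffffffffffff
lane  9: tail/ones ⇒ 0xffffffffffffffff
lane 10: tail/ones ⇒ 0xffffffffffffffff
lane 11: tail/ones ⇒ 0xffffffffffffffff
lane 12: tail/ones ⇒ 0xffffffffffffffff
lane 13: tail/ones ⇒ 0xffffffffffffffff
lane 14: tail/ones ⇒ 0xffffffffffffffff
lane 15: tail/ones ⇒ 0xffffffffffffffff

vd = [133, 18446744073709551487, 75, 18446744073709551582, 30, 18446744073709551615, 18446744073709551615, 18446744073709551615, 18446744073709551615, 18446744073709551615, 18446744073709551615, 18446744073709551615, 18446744073709551615, 18446744073709551615, 18446744073709551615, 18446744073709551615]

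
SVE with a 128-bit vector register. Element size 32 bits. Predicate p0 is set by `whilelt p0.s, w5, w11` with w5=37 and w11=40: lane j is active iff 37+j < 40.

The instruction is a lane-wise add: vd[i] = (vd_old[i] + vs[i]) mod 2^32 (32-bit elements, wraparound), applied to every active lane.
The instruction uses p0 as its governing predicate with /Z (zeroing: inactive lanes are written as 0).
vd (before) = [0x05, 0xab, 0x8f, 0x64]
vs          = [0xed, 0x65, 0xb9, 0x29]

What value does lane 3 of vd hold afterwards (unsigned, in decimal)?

vd[3] = 0

lane count: 128 div 32 = 4
whilelt: lane j active iff 37+j < 40 → j < 3 → 3 active
  i=0: add(0x05,0xed) → 242
  i=1: add(0xab,0x65) → 272
  i=2: add(0x8f,0xb9) → 328
  i=3: tail/zero → 0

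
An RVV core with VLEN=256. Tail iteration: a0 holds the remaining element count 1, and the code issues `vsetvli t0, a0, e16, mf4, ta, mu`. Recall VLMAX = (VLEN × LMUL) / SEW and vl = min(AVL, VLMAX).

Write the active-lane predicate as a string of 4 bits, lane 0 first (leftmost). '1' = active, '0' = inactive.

predicate = 1000

lanes per group: 256·1/4/16 = 4
AVL=1 ≤ VLMAX=4, so vl = 1
bits (lane 0 leftmost): 1000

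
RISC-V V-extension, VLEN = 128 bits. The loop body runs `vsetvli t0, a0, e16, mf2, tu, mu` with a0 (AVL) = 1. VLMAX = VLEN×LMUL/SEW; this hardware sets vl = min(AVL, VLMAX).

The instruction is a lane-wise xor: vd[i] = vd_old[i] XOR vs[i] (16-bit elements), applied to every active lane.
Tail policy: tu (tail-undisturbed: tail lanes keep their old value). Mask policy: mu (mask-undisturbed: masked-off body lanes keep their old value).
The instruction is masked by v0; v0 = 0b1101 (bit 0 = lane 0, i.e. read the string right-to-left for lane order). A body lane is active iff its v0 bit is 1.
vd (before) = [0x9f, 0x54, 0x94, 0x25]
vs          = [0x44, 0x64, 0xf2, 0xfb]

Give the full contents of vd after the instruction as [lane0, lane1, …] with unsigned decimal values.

VLMAX = (128 × 1/2) / 16 = 4 lanes
vl = min(AVL, VLMAX) = min(1, 4) = 1
  i=0: xor(0x9f,0x44) → 219
  i=1: tail/keep → 84
  i=2: tail/keep → 148
  i=3: tail/keep → 37

vd = [219, 84, 148, 37]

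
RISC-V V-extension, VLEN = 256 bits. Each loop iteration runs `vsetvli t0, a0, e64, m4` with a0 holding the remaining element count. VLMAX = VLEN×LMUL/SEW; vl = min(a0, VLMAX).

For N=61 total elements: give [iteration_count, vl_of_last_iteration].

[iterations, last_vl] = [4, 13]

VLMAX = (256 × 4) / 64 = 16 lanes
N=61: ⌈61/16⌉ = 4 iters; last vl = 61 − 3×16 = 13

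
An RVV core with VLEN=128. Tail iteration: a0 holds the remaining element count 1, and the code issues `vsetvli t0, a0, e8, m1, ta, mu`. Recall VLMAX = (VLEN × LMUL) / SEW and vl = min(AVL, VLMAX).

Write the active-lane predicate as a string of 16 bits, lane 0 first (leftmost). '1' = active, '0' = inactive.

predicate = 1000000000000000

VLMAX = (128 × 1) / 8 = 16 lanes
vl ← min(1, 16) = 1
bits (lane 0 leftmost): 1000000000000000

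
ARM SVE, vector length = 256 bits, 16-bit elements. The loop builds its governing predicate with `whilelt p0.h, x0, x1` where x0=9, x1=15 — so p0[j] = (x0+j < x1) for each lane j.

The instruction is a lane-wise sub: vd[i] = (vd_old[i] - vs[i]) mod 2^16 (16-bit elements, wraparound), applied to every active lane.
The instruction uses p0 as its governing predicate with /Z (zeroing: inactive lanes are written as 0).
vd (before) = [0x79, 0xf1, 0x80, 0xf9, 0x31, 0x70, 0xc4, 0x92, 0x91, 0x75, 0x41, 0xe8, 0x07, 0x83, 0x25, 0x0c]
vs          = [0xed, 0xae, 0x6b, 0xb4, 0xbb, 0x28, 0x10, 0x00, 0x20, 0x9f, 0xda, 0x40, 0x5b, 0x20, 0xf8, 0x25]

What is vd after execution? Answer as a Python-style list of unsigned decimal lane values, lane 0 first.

lane count: 256 div 16 = 16
p0[j] = (9+j < 15); true for j=0..5 → 6 lanes set
  i=0: sub(0x79,0xed) → 65420
  i=1: sub(0xf1,0xae) → 67
  i=2: sub(0x80,0x6b) → 21
  i=3: sub(0xf9,0xb4) → 69
  i=4: sub(0x31,0xbb) → 65398
  i=5: sub(0x70,0x28) → 72
  i=6: tail/zero → 0
  i=7: tail/zero → 0
  i=8: tail/zero → 0
  i=9: tail/zero → 0
  i=10: tail/zero → 0
  i=11: tail/zero → 0
  i=12: tail/zero → 0
  i=13: tail/zero → 0
  i=14: tail/zero → 0
  i=15: tail/zero → 0

vd = [65420, 67, 21, 69, 65398, 72, 0, 0, 0, 0, 0, 0, 0, 0, 0, 0]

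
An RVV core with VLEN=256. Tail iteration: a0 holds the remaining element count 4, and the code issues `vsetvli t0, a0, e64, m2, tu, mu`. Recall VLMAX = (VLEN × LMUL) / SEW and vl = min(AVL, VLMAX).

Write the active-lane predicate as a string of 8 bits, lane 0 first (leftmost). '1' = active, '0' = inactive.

predicate = 11110000

VLMAX = VLEN×LMUL/SEW = 256×2/64 = 8
vl ← min(4, 8) = 4
bits (lane 0 leftmost): 11110000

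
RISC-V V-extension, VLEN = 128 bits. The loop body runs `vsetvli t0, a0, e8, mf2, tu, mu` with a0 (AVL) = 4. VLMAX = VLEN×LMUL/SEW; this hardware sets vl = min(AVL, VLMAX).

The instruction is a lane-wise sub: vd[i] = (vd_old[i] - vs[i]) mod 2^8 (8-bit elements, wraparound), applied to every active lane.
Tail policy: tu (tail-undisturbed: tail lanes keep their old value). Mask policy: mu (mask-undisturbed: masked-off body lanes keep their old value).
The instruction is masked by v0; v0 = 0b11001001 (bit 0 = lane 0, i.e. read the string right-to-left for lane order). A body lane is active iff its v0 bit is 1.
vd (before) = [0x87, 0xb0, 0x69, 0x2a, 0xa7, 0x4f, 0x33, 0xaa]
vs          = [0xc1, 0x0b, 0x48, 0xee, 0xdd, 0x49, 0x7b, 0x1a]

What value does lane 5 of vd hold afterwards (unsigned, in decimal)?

VLMAX = VLEN×LMUL/SEW = 128×1/2/8 = 8
vl = min(AVL, VLMAX) = min(4, 8) = 4
vd[0] sub(0x87,0xc1) -> 0xc6
vd[1] mask-off/keep -> 0xb0
vd[2] mask-off/keep -> 0x69
vd[3] sub(0x2a,0xee) -> 0x3c
vd[4] tail/keep -> 0xa7
vd[5] tail/keep -> 0x4f
vd[6] tail/keep -> 0x33
vd[7] tail/keep -> 0xaa

vd[5] = 79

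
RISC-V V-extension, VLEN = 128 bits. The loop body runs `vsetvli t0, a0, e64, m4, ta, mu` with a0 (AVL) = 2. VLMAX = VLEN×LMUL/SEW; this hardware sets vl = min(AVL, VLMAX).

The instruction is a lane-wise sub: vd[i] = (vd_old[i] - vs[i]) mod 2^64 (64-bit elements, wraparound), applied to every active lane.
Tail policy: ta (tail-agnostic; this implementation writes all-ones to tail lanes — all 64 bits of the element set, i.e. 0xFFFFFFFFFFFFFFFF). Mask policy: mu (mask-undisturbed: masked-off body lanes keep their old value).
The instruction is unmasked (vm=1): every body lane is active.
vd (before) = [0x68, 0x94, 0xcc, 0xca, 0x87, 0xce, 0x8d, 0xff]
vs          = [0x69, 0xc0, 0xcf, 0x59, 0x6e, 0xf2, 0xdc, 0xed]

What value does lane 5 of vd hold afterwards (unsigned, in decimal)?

vd[5] = 18446744073709551615

lanes per group: 128·4/64 = 8
vl = min(AVL, VLMAX) = min(2, 8) = 2
vd[0] sub(0x68,0x69) -> 0xffffffffffffffff
vd[1] sub(0x94,0xc0) -> 0xffffffffffffffd4
vd[2] tail/ones -> 0xffffffffffffffff
vd[3] tail/ones -> 0xffffffffffffffff
vd[4] tail/ones -> 0xffffffffffffffff
vd[5] tail/ones -> 0xffffffffffffffff
vd[6] tail/ones -> 0xffffffffffffffff
vd[7] tail/ones -> 0xffffffffffffffff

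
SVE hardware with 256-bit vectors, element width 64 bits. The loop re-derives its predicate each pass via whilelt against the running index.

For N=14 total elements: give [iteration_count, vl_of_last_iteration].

[iterations, last_vl] = [4, 2]

register lanes = 256/64 = 4
N=14: ⌈14/4⌉ = 4 iters; last vl = 14 − 3×4 = 2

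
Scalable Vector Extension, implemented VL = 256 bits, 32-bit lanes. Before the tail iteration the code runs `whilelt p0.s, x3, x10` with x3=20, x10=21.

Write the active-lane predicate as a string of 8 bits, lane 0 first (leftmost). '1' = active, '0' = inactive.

predicate = 10000000

register lanes = 256/32 = 8
active while 20+j < 21, i.e. j ∈ [0,1) capped at 8 ⇒ 1
bits (lane 0 leftmost): 10000000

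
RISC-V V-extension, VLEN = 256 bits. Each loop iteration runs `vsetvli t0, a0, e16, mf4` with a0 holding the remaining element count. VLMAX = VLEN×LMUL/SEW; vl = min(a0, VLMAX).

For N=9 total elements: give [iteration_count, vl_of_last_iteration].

VLMAX = VLEN×LMUL/SEW = 256×1/4/16 = 4
N=9: ⌈9/4⌉ = 3 iters; last vl = 9 − 2×4 = 1

[iterations, last_vl] = [3, 1]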